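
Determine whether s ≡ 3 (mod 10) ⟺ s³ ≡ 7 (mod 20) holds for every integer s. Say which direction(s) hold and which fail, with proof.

(⇒) fails; (⇐) holds.

(←) The residues r modulo 20 with r³ ≡ 7 (mod 20) are exactly {3}, and each is ≡ 3 (mod 10).

(→) This fails: take s = 13. Then 13 ≡ 3 (mod 10), but 13³ = 2197 ≡ 17 (mod 20), not 7.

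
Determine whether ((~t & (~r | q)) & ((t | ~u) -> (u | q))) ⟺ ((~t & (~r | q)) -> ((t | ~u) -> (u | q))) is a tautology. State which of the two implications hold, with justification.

(⟹) Assume the antecedent. If q is true, the consequent reduces to true regardless of the other variables. If q is false, the antecedent forces (q = F, t = F, u = T, r = F), and the consequent holds there. Either way the consequent holds.

(⟸) This fails. Under q = F, t = T, u = F, r = F, the left side is false but the right side is true.

The forward direction holds; the converse fails.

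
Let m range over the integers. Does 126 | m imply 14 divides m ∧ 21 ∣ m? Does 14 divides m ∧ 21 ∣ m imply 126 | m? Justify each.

Only the forward direction holds.

[⇐] This fails: take m = 42. Both 14 ∣ 42 and 21 ∣ 42, yet 42 is not a multiple of 126 (since 42 = 0·126 + 42), so 126 ∤ 42.

[⇒] If 126 ∣ m, write m = 126q. Since 126 = 9·14, m = 14·(9q), so 14 ∣ m; and since 126 = 6·21, m = 21·(6q), so 21 ∣ m.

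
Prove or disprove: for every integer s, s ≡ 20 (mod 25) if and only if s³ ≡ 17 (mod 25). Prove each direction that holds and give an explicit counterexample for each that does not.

Forward direction. This fails: take s = 20. Then 20 ≡ 20 (mod 25), but 20³ = 8000 ≡ 0 (mod 25), not 17.

Converse. This fails: take s = 23. Then 23³ = 12167 ≡ 17 (mod 25), yet 23 ≡ 23 (mod 25), not 20.

Neither implication holds.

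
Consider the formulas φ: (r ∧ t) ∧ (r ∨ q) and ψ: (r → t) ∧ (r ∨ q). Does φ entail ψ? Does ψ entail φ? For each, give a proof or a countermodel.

Not equivalent: only (⇒) holds.

Forward direction. Assume the antecedent. If q is true, the antecedent forces (q = T, r = T, t = T), and (r → t) ∧ (r ∨ q) holds there. If q is false, the antecedent forces (q = F, r = T, t = T), and (r → t) ∧ (r ∨ q) holds there. Either way (r → t) ∧ (r ∨ q) holds.

Converse. This fails. Under q = T, r = F, t = F, the left side is false but the right side is true.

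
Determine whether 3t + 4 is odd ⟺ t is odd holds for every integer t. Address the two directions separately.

Forward direction. Suppose 3t + 4 is odd. Since 3 is odd, 3t and t have the same parity, so 3t + 4 ≡ t + 4 (mod 2). As 4 is even, 3t + 4 is odd exactly when t is odd. Thus t is odd.

Converse. Suppose t is odd; write t = 2j + 1. Then 3t + 4 = 3·(2j + 1) + 4 = 2·3j + 7, which is odd.

Both directions hold.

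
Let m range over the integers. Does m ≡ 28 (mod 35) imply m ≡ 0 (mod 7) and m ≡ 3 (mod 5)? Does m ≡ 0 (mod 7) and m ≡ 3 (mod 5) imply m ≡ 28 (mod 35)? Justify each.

[⇒] Suppose m ≡ 28 (mod 35); write m = 35j + 28. Since 7 ∣ 35, reducing mod 7 gives m ≡ 28 ≡ 0 (mod 7); since 5 ∣ 35, reducing mod 5 gives m ≡ 28 ≡ 3 (mod 5).

[⇐] Conversely, if m ≡ 0 (mod 7) and m ≡ 3 (mod 5), then by the Chinese remainder theorem m ≡ 28 (mod 35). This is exactly m ≡ 28 (mod 35).

Both directions hold; the statement is true.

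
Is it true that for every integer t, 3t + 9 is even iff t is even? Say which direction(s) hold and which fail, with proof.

Both directions fail.

(⟹) This fails: t = 3 gives 3t + 9 = 18, which is even, but 3 is odd, not even.

(⟸) This also fails: t = 6 is even, but 3t + 9 = 27 is odd, not even.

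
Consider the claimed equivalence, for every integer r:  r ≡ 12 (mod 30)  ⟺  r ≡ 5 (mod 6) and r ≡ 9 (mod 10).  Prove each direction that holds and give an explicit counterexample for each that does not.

(⇒) This fails: r = 12 gives 12 ≡ 12 (mod 30) but 12 ≡ 0 (mod 6), so the conjunction on the right does not hold.

(⇐) This fails: r = 29 satisfies both congruences on the right (29 ≡ 5 mod 6 and 29 ≡ 9 mod 10) yet 29 ≡ 29 (mod 30), not 12.

Neither implication holds.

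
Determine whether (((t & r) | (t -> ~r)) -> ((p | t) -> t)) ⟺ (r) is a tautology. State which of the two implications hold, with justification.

(⇒) fails and (⇐) fails.

(→) This fails. Under t = F, p = F, r = F, the left side is true but the right side is false.

(←) This fails. Under t = F, p = T, r = T, the left side is false but the right side is true.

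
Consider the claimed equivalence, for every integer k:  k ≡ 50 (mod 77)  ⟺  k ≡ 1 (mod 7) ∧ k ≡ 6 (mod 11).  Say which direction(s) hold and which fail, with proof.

Both directions hold.

(⟹) Suppose k ≡ 50 (mod 77); write k = 77j + 50. Since 7 ∣ 77, reducing mod 7 gives k ≡ 50 ≡ 1 (mod 7); since 11 ∣ 77, reducing mod 11 gives k ≡ 50 ≡ 6 (mod 11).

(⟸) Conversely, if k ≡ 1 (mod 7) and k ≡ 6 (mod 11), then by the Chinese remainder theorem k ≡ 50 (mod 77). This is exactly k ≡ 50 (mod 77).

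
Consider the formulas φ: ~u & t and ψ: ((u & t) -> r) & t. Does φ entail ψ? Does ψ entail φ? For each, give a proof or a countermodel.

Only the forward direction holds.

Forward direction. Assume the antecedent. If t is true, the antecedent forces (t = T, u = F, r = F) or (t = T, u = F, r = T), and ((u & t) -> r) & t holds there. If t is false, the antecedent cannot hold. Either way ((u & t) -> r) & t holds.

Converse. This fails. Under t = T, u = T, r = T, the left side is false but the right side is true.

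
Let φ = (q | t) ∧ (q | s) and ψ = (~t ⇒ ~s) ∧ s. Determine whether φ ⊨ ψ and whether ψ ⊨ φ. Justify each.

(←) Assume the antecedent. If q is true, (q | t) ∧ (q | s) reduces to true regardless of the other variables. If q is false, the antecedent forces (q = F, t = T, s = T), and (q | t) ∧ (q | s) holds there. Either way (q | t) ∧ (q | s) holds.

(→) This fails. Under q = T, t = F, s = F, the left side is true but the right side is false.

The forward direction fails; the converse holds.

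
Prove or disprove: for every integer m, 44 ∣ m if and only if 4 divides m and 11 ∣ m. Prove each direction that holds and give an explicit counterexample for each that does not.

The biconditional holds.

(⇐) Suppose 4 ∣ m and 11 ∣ m. Any common multiple of 4 and 11 is a multiple of their lcm; here gcd(4, 11) = 1, so lcm(4, 11) = 4·11 = 44, so 44 ∣ m.

(⇒) If 44 ∣ m, write m = 44q. Since 44 = 11·4, m = 4·(11q), so 4 ∣ m; and since 44 = 4·11, m = 11·(4q), so 11 ∣ m.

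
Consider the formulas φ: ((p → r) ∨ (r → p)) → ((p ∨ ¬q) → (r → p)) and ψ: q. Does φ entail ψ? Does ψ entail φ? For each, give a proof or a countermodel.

(⇒) fails; (⇐) holds.

[⇒] This fails. Under q = F, r = F, p = F, the left side is true but the right side is false.

[⇐] Assume the antecedent. If q is true, the consequent reduces to true regardless of the other variables. If q is false, the antecedent cannot hold. Either way the consequent holds.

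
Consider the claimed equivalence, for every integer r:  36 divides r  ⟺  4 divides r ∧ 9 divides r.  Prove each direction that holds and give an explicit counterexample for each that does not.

Both directions hold; the statement is true.

[⇒] If 36 ∣ r, write r = 36q. Since 36 = 9·4, r = 4·(9q), so 4 ∣ r; and since 36 = 4·9, r = 9·(4q), so 9 ∣ r.

[⇐] Suppose 4 ∣ r and 9 ∣ r. Any common multiple of 4 and 9 is a multiple of their lcm; here gcd(4, 9) = 1, so lcm(4, 9) = 4·9 = 36, so 36 ∣ r.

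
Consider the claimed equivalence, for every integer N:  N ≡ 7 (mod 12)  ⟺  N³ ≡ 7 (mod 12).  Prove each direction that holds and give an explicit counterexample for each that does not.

The biconditional holds.

[⇒] Suppose N ≡ 7 (mod 12). Write N = 12j + 7. Then (12j + 7)³ = 1728j³ + 3024j² + 1764j + 343 = 12(144j³ + 252j² + 147j + 28) + 7, so N³ ≡ 7 (mod 12).

[⇐] For the converse, argue contrapositively. If N ≢ 7 (mod 12), then N is congruent to one of 0, 1, 2, 3, 4, 5, 6, 8, 9, 10, 11 modulo 12, and these give N³ ≡ 0, 1, 8, 3, 4, 5, 0, 8, 9, 4, 11 respectively — never 7.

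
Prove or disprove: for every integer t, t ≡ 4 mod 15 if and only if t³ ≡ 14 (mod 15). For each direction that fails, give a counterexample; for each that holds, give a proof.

Neither direction holds.

(⟹) This fails: take t = 4. Then 4 ≡ 4 (mod 15), but 4³ = 64 ≡ 4 (mod 15), not 14.

(⟸) This fails: take t = 14. Then 14³ = 2744 ≡ 14 (mod 15), yet 14 ≡ 14 (mod 15), not 4.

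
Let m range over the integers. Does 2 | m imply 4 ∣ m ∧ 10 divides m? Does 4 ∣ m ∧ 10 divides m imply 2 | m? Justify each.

Only the reverse direction holds.

(⟹) This fails: take m = 2. Certainly 2 ∣ 2, but 4 ∤ 2.

(⟸) Suppose 4 ∣ m and 10 ∣ m. Any common multiple of 4 and 10 is a multiple of their lcm; here lcm(4, 10) = 4·10/gcd(4, 10) = 40/2 = 20, so 20 ∣ m. Since 2 ∣ 20, it follows that 2 ∣ m.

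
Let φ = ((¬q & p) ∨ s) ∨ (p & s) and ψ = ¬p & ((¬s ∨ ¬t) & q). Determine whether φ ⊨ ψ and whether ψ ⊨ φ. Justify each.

Forward direction. This fails. Under s = T, t = F, p = F, q = F, the left side is true but the right side is false.

Converse. This fails. Under s = F, t = F, p = F, q = T, the left side is false but the right side is true.

Neither implication holds.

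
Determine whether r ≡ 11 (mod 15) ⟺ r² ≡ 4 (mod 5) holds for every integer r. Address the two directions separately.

(→) This fails: take r = 11. Then 11 ≡ 11 (mod 15), but 11² = 121 ≡ 1 (mod 5), not 4.

(←) This fails: take r = 2. Then 2² = 4 ≡ 4 (mod 5), yet 2 ≡ 2 (mod 15), not 11.

(⇒) fails and (⇐) fails.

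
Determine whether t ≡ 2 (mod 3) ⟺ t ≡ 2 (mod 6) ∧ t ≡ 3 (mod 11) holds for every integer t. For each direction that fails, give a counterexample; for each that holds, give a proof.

The forward direction fails; the converse holds.

(⇒) This fails: t = 2 gives 2 ≡ 2 (mod 3) but 2 ≡ 2 (mod 11), so the conjunction on the right does not hold.

(⇐) Conversely, if t ≡ 2 (mod 6) and t ≡ 3 (mod 11), then by the Chinese remainder theorem t ≡ 14 (mod 66). Since 14 ≡ 2 (mod 3) and 3 ∣ 66, we get t ≡ 2 (mod 3).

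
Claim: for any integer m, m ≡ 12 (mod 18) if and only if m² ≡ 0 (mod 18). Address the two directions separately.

Forward direction. Suppose m ≡ 12 (mod 18). Write m = 18j + 12. Then (18j + 12)² = 324j² + 432j + 144 = 18(18j² + 24j + 8) + 0, so m² ≡ 0 (mod 18).

Converse. This fails: take m = 0. Then 0² = 0 ≡ 0 (mod 18), yet 0 ≡ 0 (mod 18), not 12.

The forward direction holds; the converse fails.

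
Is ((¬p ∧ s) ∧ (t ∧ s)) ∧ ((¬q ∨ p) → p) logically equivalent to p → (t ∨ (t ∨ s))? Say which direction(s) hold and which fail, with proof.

Only the forward direction holds.

[⇐] This fails. Under q = F, s = F, t = F, p = F, the left side is false but the right side is true.

[⇒] Assume the antecedent. If q is true, the antecedent forces (q = T, s = T, t = T, p = F), and p → (t ∨ (t ∨ s)) holds there. If q is false, the antecedent cannot hold. Either way p → (t ∨ (t ∨ s)) holds.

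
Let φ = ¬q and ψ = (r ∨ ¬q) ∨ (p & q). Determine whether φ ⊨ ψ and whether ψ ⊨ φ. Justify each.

(←) This fails. Under p = T, q = T, r = F, the left side is false but the right side is true.

(→) Assume the antecedent. If p is true, (r ∨ ¬q) ∨ (p & q) reduces to true regardless of the other variables. If p is false, the antecedent forces (p = F, q = F, r = F) or (p = F, q = F, r = T), and (r ∨ ¬q) ∨ (p & q) holds there. Either way (r ∨ ¬q) ∨ (p & q) holds.

The forward direction holds; the converse fails.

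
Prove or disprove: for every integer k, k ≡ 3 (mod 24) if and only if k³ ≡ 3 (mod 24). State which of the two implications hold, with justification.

(←) Suppose k³ ≡ 3 (mod 24). The only residue r in {0, …, 23} with r³ ≡ 3 (mod 24) is r = 3, so k ≡ 3 (mod 24).

(→) Suppose k ≡ 3 (mod 24). Write k = 24j + 3. Then (24j + 3)³ = 13824j³ + 5184j² + 648j + 27 = 24(576j³ + 216j² + 27j + 1) + 3, so k³ ≡ 3 (mod 24).

Both directions hold; the statement is true.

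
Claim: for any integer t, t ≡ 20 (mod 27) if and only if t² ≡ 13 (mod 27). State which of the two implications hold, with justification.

Neither direction holds.

(⇒) This fails: take t = 20. Then 20 ≡ 20 (mod 27), but 20² = 400 ≡ 22 (mod 27), not 13.

(⇐) This fails: take t = 11. Then 11² = 121 ≡ 13 (mod 27), yet 11 ≡ 11 (mod 27), not 20.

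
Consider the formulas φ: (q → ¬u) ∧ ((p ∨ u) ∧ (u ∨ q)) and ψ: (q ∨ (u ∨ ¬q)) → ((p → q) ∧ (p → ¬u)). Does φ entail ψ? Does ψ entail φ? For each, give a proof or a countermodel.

Forward direction. This fails. Under u = T, q = F, p = T, the left side is true but the right side is false.

Converse. This fails. Under u = F, q = F, p = F, the left side is false but the right side is true.

Both directions fail.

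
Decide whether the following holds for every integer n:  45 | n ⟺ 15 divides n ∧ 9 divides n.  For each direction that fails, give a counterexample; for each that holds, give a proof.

(⇒) If 45 ∣ n, write n = 45q. Since 45 = 3·15, n = 15·(3q), so 15 ∣ n; and since 45 = 5·9, n = 9·(5q), so 9 ∣ n.

(⇐) Suppose 15 ∣ n and 9 ∣ n. Any common multiple of 15 and 9 is a multiple of their lcm; here lcm(15, 9) = 15·9/gcd(15, 9) = 135/3 = 45, so 45 ∣ n.

Equivalent; both directions hold.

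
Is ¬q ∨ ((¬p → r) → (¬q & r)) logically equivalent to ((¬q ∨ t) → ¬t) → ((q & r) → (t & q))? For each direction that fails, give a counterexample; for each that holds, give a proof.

The forward direction holds; the converse fails.

(⟹) Assume the antecedent. If q is true, the antecedent forces (r = F, t = F, p = F, q = T) or (r = F, t = T, p = F, q = T), and the consequent holds there. If q is false, the consequent reduces to true regardless of the other variables. Either way the consequent holds.

(⟸) This fails. Under r = T, t = T, p = F, q = T, the left side is false but the right side is true.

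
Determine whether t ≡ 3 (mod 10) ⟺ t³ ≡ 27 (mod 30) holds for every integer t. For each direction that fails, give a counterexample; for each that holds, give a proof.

Only the converse holds.

(⟹) This fails: take t = 13. Then 13 ≡ 3 (mod 10), but 13³ = 2197 ≡ 7 (mod 30), not 27.

(⟸) Conversely, the residues r modulo 30 with r³ ≡ 27 (mod 30) are exactly {3}, and each is ≡ 3 (mod 10).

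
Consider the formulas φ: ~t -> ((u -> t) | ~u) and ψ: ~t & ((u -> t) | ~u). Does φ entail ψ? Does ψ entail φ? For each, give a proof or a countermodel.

Not equivalent: only (⇐) holds.

Forward direction. This fails. Under u = F, t = T, the left side is true but the right side is false.

Converse. Assume the antecedent. If u is true, the antecedent cannot hold. If u is false, ~t -> ((u -> t) | ~u) reduces to true regardless of the other variables. Either way ~t -> ((u -> t) | ~u) holds.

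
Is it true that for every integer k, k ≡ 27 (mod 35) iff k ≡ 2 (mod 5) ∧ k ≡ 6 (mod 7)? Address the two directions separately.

Forward direction. Suppose k ≡ 27 (mod 35); write k = 35j + 27. Since 5 ∣ 35, reducing mod 5 gives k ≡ 27 ≡ 2 (mod 5); since 7 ∣ 35, reducing mod 7 gives k ≡ 27 ≡ 6 (mod 7).

Converse. If k ≡ 2 (mod 5) and k ≡ 6 (mod 7), then by the Chinese remainder theorem k ≡ 27 (mod 35). This is exactly k ≡ 27 (mod 35).

The biconditional holds.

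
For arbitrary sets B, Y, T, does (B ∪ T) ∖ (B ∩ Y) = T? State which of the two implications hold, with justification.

Forward inclusion. This inclusion fails. Take B = {1}, Y = ∅, T = ∅; then 1 ∈ (B ∪ T) ∖ (B ∩ Y) but 1 ∉ T.

Reverse inclusion. This inclusion fails. Take B = {1}, Y = {1}, T = {1}; then 1 ∈ T but 1 ∉ (B ∪ T) ∖ (B ∩ Y).

(⊆) fails and (⊇) fails.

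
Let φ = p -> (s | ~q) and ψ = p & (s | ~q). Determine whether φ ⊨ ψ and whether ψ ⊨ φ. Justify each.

(⇒) This fails. Under s = F, q = F, p = F, the left side is true but the right side is false.

(⇐) Assume the antecedent. If s is true, p -> (s | ~q) reduces to true regardless of the other variables. If s is false, the antecedent forces (s = F, q = F, p = T), and p -> (s | ~q) holds there. Either way p -> (s | ~q) holds.

The forward direction fails; the converse holds.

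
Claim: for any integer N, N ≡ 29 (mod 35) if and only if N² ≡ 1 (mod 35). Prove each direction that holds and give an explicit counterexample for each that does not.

(⇐) This fails: take N = 1. Then 1² = 1 ≡ 1 (mod 35), yet 1 ≡ 1 (mod 35), not 29.

(⇒) Suppose N ≡ 29 (mod 35). Write N = 35j + 29. Then (35j + 29)² = 1225j² + 2030j + 841 = 35(35j² + 58j + 24) + 1, so N² ≡ 1 (mod 35).

Only the forward implication holds.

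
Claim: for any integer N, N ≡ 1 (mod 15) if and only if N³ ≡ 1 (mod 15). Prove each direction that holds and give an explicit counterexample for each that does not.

Forward direction. Suppose N ≡ 1 (mod 15). Write N = 15j + 1. Then (15j + 1)³ = 3375j³ + 675j² + 45j + 1 = 15(225j³ + 45j² + 3j) + 1, so N³ ≡ 1 (mod 15).

Converse. Suppose N³ ≡ 1 (mod 15). The only residue r in {0, …, 14} with r³ ≡ 1 (mod 15) is r = 1, so N ≡ 1 (mod 15).

Both directions hold.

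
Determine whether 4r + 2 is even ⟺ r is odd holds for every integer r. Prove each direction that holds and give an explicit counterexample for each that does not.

Only the converse holds.

[⇒] This fails: take r = 6. Then 4r + 2 = 26, which is even, yet r = 6 is even, not odd.

[⇐] Suppose r is odd. Since 4 is even, 4r is even for every r, so 4r + 2 has the same parity as 2, which is even. Hence 4r + 2 is even.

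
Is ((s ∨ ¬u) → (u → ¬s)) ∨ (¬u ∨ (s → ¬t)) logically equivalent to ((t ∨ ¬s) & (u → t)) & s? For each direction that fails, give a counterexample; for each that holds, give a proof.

(⇒) This fails. Under u = F, t = F, s = F, the left side is true but the right side is false.

(⇐) This fails. Under u = T, t = T, s = T, the left side is false but the right side is true.

Neither implication holds.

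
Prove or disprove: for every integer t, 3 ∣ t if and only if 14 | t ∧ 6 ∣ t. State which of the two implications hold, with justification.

Not equivalent: only (⇐) holds.

Forward direction. This fails: take t = 3. Certainly 3 ∣ 3, but 14 ∤ 3.

Converse. Suppose 14 ∣ t and 6 ∣ t. Any common multiple of 14 and 6 is a multiple of their lcm; here lcm(14, 6) = 14·6/gcd(14, 6) = 84/2 = 42, so 42 ∣ t. Since 3 ∣ 42, it follows that 3 ∣ t.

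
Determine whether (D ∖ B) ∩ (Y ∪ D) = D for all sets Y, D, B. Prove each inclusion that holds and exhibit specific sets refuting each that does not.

Only the forward inclusion holds.

(⟹) Let x ∈ (D ∖ B) ∩ (Y ∪ D). Then either x ∈ D and x ∉ Y, B; or x ∈ Y ∩ D and x ∉ B. In each case x ∈ D, so (D ∖ B) ∩ (Y ∪ D) ⊆ D.

(⟸) This inclusion fails. Take Y = ∅, D = {1}, B = {1}; then 1 ∈ D but 1 ∉ (D ∖ B) ∩ (Y ∪ D).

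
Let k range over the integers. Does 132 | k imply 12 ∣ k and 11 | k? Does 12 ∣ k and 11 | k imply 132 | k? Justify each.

Both directions hold; the statement is true.

Forward direction. If 132 ∣ k, write k = 132q. Since 132 = 11·12, k = 12·(11q), so 12 ∣ k; and since 132 = 12·11, k = 11·(12q), so 11 ∣ k.

Converse. Suppose 12 ∣ k and 11 ∣ k. Any common multiple of 12 and 11 is a multiple of their lcm; here gcd(12, 11) = 1, so lcm(12, 11) = 12·11 = 132, so 132 ∣ k.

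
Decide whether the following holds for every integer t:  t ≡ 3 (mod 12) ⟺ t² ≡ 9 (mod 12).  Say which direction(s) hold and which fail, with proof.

[⇒] Suppose t ≡ 3 (mod 12). Write t = 12j + 3. Then (12j + 3)² = 144j² + 72j + 9 = 12(12j² + 6j) + 9, so t² ≡ 9 (mod 12).

[⇐] This fails: take t = 9. Then 9² = 81 ≡ 9 (mod 12), yet 9 ≡ 9 (mod 12), not 3.

The forward direction holds; the converse fails.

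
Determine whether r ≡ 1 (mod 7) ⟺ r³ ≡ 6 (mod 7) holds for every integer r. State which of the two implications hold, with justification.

(⟹) This fails: take r = 1. Then 1 ≡ 1 (mod 7), but 1³ = 1 ≡ 1 (mod 7), not 6.

(⟸) This fails: take r = 3. Then 3³ = 27 ≡ 6 (mod 7), yet 3 ≡ 3 (mod 7), not 1.

Neither direction holds.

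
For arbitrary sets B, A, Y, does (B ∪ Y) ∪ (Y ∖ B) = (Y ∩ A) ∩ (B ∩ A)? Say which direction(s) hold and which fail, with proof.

(⊆) fails; (⊇) holds.

(⊆) This inclusion fails. Take B = {1}, A = ∅, Y = ∅; then 1 ∈ (B ∪ Y) ∪ (Y ∖ B) but 1 ∉ (Y ∩ A) ∩ (B ∩ A).

(⊇) Let x ∈ (Y ∩ A) ∩ (B ∩ A). Then x ∈ B ∩ A ∩ Y, from which x ∈ (B ∪ Y) ∪ (Y ∖ B).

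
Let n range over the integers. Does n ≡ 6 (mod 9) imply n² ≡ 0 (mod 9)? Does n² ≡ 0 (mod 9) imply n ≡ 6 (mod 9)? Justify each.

(⇒) holds; (⇐) fails.

[⇒] Suppose n ≡ 6 (mod 9). Write n = 9j + 6. Then (9j + 6)² = 81j² + 108j + 36 = 9(9j² + 12j + 4) + 0, so n² ≡ 0 (mod 9).

[⇐] This fails: take n = 0. Then 0² = 0 ≡ 0 (mod 9), yet 0 ≡ 0 (mod 9), not 6.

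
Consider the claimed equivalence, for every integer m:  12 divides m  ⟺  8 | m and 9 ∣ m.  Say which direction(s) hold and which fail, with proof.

(⟹) This fails: take m = 12. Certainly 12 ∣ 12, but 8 ∤ 12.

(⟸) Suppose 8 ∣ m and 9 ∣ m. Any common multiple of 8 and 9 is a multiple of their lcm; here gcd(8, 9) = 1, so lcm(8, 9) = 8·9 = 72, so 72 ∣ m. Since 12 ∣ 72, it follows that 12 ∣ m.

Only the reverse direction holds.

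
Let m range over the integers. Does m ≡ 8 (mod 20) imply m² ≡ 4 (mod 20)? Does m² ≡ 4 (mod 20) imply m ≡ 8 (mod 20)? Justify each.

(→) Suppose m ≡ 8 (mod 20). Write m = 20j + 8. Then (20j + 8)² = 400j² + 320j + 64 = 20(20j² + 16j + 3) + 4, so m² ≡ 4 (mod 20).

(←) This fails: take m = 2. Then 2² = 4 ≡ 4 (mod 20), yet 2 ≡ 2 (mod 20), not 8.

Not equivalent: only (⇒) holds.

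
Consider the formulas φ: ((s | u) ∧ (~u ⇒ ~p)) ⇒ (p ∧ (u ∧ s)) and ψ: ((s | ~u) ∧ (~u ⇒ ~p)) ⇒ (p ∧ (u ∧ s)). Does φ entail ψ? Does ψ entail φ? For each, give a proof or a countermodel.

Neither direction holds.

Forward direction. This fails. Under p = F, u = F, s = F, the left side is true but the right side is false.

Converse. This fails. Under p = F, u = T, s = F, the left side is false but the right side is true.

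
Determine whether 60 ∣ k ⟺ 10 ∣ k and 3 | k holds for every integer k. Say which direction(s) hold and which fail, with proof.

(→) If 60 ∣ k, write k = 60q. Since 60 = 6·10, k = 10·(6q), so 10 ∣ k; and since 60 = 20·3, k = 3·(20q), so 3 ∣ k.

(←) This fails: take k = 30. Both 10 ∣ 30 and 3 ∣ 30, yet 30 is not a multiple of 60 (since 30 = 0·60 + 30), so 60 ∤ 30.

Only the forward implication holds.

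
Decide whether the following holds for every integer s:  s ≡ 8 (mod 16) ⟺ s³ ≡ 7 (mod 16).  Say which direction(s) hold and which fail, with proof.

Neither implication holds.

(⇒) This fails: take s = 8. Then 8 ≡ 8 (mod 16), but 8³ = 512 ≡ 0 (mod 16), not 7.

(⇐) This fails: take s = 7. Then 7³ = 343 ≡ 7 (mod 16), yet 7 ≡ 7 (mod 16), not 8.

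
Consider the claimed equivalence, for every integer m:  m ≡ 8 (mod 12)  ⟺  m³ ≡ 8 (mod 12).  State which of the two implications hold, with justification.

Forward direction. Suppose m ≡ 8 (mod 12). Write m = 12j + 8. Then (12j + 8)³ = 1728j³ + 3456j² + 2304j + 512 = 12(144j³ + 288j² + 192j + 42) + 8, so m³ ≡ 8 (mod 12).

Converse. This fails: take m = 2. Then 2³ = 8 ≡ 8 (mod 12), yet 2 ≡ 2 (mod 12), not 8.

Only the forward implication holds.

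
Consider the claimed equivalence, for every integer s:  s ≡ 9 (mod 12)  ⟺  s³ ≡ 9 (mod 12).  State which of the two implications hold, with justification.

(⟹) Suppose s ≡ 9 (mod 12). Write s = 12j + 9. Then (12j + 9)³ = 1728j³ + 3888j² + 2916j + 729 = 12(144j³ + 324j² + 243j + 60) + 9, so s³ ≡ 9 (mod 12).

(⟸) For the converse, argue contrapositively. If s ≢ 9 (mod 12), then s is congruent to one of 0, 1, 2, 3, 4, 5, 6, 7, 8, 10, 11 modulo 12, and these give s³ ≡ 0, 1, 8, 3, 4, 5, 0, 7, 8, 4, 11 respectively — never 9.

The biconditional holds.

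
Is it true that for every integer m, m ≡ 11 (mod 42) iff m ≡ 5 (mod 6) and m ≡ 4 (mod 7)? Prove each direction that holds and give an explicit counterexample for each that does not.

The biconditional holds.

(⇐) If m ≡ 5 (mod 6) and m ≡ 4 (mod 7), then by the Chinese remainder theorem m ≡ 11 (mod 42). This is exactly m ≡ 11 (mod 42).

(⇒) Suppose m ≡ 11 (mod 42); write m = 42j + 11. Since 6 ∣ 42, reducing mod 6 gives m ≡ 11 ≡ 5 (mod 6); since 7 ∣ 42, reducing mod 7 gives m ≡ 11 ≡ 4 (mod 7).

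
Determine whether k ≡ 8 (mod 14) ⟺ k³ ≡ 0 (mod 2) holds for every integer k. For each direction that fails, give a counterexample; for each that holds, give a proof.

Only the forward implication holds.

Forward direction. Suppose k ≡ 8 (mod 14). Then k³ ≡ 8³ = 512 (mod 14), and since 2 ∣ 14, also k³ ≡ 0 (mod 2).

Converse. This fails: take k = 0. Then 0³ = 0 ≡ 0 (mod 2), yet 0 ≡ 0 (mod 14), not 8.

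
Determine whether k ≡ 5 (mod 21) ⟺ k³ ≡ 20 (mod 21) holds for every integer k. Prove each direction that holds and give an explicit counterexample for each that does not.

Only the forward direction holds.

Converse. This fails: take k = 17. Then 17³ = 4913 ≡ 20 (mod 21), yet 17 ≡ 17 (mod 21), not 5.

Forward direction. Suppose k ≡ 5 (mod 21). Write k = 21j + 5. Then (21j + 5)³ = 9261j³ + 6615j² + 1575j + 125 = 21(441j³ + 315j² + 75j + 5) + 20, so k³ ≡ 20 (mod 21).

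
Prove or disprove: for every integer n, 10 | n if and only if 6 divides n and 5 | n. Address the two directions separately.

(⇒) This fails: take n = 10. Certainly 10 ∣ 10, but 6 ∤ 10.

(⇐) Suppose 6 ∣ n and 5 ∣ n. Any common multiple of 6 and 5 is a multiple of their lcm; here gcd(6, 5) = 1, so lcm(6, 5) = 6·5 = 30, so 30 ∣ n. Since 10 ∣ 30, it follows that 10 ∣ n.

Not equivalent: only (⇐) holds.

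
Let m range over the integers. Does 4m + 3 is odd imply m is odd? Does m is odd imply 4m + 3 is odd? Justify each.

(⇒) fails; (⇐) holds.

[⇒] This fails: take m = 2. Then 4m + 3 = 11, which is odd, yet m = 2 is even, not odd.

[⇐] Suppose m is odd. Since 4 is even, 4m is even for every m, so 4m + 3 has the same parity as 3, which is odd. Hence 4m + 3 is odd.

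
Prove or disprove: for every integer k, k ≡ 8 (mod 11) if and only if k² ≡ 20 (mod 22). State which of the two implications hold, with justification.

(→) This fails: take k = 19. Then 19 ≡ 8 (mod 11), but 19² = 361 ≡ 9 (mod 22), not 20.

(←) This fails: take k = 14. Then 14² = 196 ≡ 20 (mod 22), yet 14 ≡ 3 (mod 11), not 8.

Neither implication holds.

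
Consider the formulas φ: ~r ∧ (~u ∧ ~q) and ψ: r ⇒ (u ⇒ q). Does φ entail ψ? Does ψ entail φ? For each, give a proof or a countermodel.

Only the forward implication holds.

(⟹) Assume the antecedent. If q is true, the antecedent cannot hold. If q is false, the antecedent forces (q = F, r = F, u = F), and r ⇒ (u ⇒ q) holds there. Either way r ⇒ (u ⇒ q) holds.

(⟸) This fails. Under q = T, r = F, u = F, the left side is false but the right side is true.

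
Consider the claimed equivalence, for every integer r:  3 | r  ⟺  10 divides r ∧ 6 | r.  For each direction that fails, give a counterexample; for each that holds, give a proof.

(⇒) fails; (⇐) holds.

(⇐) Suppose 10 ∣ r and 6 ∣ r. Any common multiple of 10 and 6 is a multiple of their lcm; here lcm(10, 6) = 10·6/gcd(10, 6) = 60/2 = 30, so 30 ∣ r. Since 3 ∣ 30, it follows that 3 ∣ r.

(⇒) This fails: take r = 3. Certainly 3 ∣ 3, but 10 ∤ 3.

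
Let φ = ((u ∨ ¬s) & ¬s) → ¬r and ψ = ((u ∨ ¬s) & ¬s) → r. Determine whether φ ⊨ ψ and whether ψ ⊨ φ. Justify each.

Neither implication holds.

(⇒) This fails. Under s = F, r = F, u = F, the left side is true but the right side is false.

(⇐) This fails. Under s = F, r = T, u = F, the left side is false but the right side is true.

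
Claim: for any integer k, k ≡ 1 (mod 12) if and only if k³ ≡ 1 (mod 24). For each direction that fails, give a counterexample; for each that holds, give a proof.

Only the reverse direction holds.

[⇐] The residues r modulo 24 with r³ ≡ 1 (mod 24) are exactly {1}, and each is ≡ 1 (mod 12).

[⇒] This fails: take k = 13. Then 13 ≡ 1 (mod 12), but 13³ = 2197 ≡ 13 (mod 24), not 1.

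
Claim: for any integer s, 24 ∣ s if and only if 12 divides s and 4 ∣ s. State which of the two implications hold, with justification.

Only the forward implication holds.

[⇒] If 24 ∣ s, write s = 24q. Since 24 = 2·12, s = 12·(2q), so 12 ∣ s; and since 24 = 6·4, s = 4·(6q), so 4 ∣ s.

[⇐] This fails: take s = 12. Both 12 ∣ 12 and 4 ∣ 12, yet 12 is not a multiple of 24 (since 12 = 0·24 + 12), so 24 ∤ 12.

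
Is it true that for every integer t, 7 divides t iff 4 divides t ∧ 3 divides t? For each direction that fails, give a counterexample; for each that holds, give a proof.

Both directions fail.

(⇒) This fails: take t = 7. Certainly 7 ∣ 7, but 4 ∤ 7.

(⇐) This fails: take t = 12. Both 4 ∣ 12 and 3 ∣ 12, yet 12 is not a multiple of 7 (since 12 = 1·7 + 5), so 7 ∤ 12.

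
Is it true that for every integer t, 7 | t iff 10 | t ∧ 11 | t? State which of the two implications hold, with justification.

[⇒] This fails: take t = 7. Certainly 7 ∣ 7, but 10 ∤ 7.

[⇐] This fails: take t = 110. Both 10 ∣ 110 and 11 ∣ 110, yet 110 is not a multiple of 7 (since 110 = 15·7 + 5), so 7 ∤ 110.

(⇒) fails and (⇐) fails.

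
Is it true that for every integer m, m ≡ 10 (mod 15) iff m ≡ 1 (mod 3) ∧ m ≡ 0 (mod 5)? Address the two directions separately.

(⇒) Suppose m ≡ 10 (mod 15); write m = 15j + 10. Since 3 ∣ 15, reducing mod 3 gives m ≡ 10 ≡ 1 (mod 3); since 5 ∣ 15, reducing mod 5 gives m ≡ 10 ≡ 0 (mod 5).

(⇐) Conversely, if m ≡ 1 (mod 3) and m ≡ 0 (mod 5), then by the Chinese remainder theorem m ≡ 10 (mod 15). This is exactly m ≡ 10 (mod 15).

Both implications hold.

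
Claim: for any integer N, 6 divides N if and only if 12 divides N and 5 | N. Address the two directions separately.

[⇒] This fails: take N = 6. Certainly 6 ∣ 6, but 12 ∤ 6.

[⇐] Suppose 12 ∣ N and 5 ∣ N. Any common multiple of 12 and 5 is a multiple of their lcm; here gcd(12, 5) = 1, so lcm(12, 5) = 12·5 = 60, so 60 ∣ N. Since 6 ∣ 60, it follows that 6 ∣ N.

Not equivalent: only (⇐) holds.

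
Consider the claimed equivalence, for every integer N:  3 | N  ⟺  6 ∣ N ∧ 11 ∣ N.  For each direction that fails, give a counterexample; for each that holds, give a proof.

(⇒) fails; (⇐) holds.

[⇒] This fails: take N = 3. Certainly 3 ∣ 3, but 6 ∤ 3.

[⇐] Suppose 6 ∣ N and 11 ∣ N. Any common multiple of 6 and 11 is a multiple of their lcm; here gcd(6, 11) = 1, so lcm(6, 11) = 6·11 = 66, so 66 ∣ N. Since 3 ∣ 66, it follows that 3 ∣ N.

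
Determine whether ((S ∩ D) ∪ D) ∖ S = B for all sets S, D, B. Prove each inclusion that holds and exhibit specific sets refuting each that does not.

(⊆) fails and (⊇) fails.

(⊆) This inclusion fails. Take S = ∅, D = {1}, B = ∅; then 1 ∈ ((S ∩ D) ∪ D) ∖ S but 1 ∉ B.

(⊇) This inclusion fails. Take S = ∅, D = ∅, B = {1}; then 1 ∈ B but 1 ∉ ((S ∩ D) ∪ D) ∖ S.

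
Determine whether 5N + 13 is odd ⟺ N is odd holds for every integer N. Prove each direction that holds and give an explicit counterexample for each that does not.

Neither implication holds.

Forward direction. This fails: N = 6 gives 5N + 13 = 43, which is odd, but 6 is even, not odd.

Converse. This also fails: N = 1 is odd, but 5N + 13 = 18 is even, not odd.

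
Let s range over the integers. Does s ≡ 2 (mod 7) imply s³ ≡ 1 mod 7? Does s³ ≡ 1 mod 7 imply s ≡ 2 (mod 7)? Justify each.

Forward direction. Suppose s ≡ 2 (mod 7). Write s = 7j + 2. Then (7j + 2)³ = 343j³ + 294j² + 84j + 8 = 7(49j³ + 42j² + 12j + 1) + 1, so s³ ≡ 1 (mod 7).

Converse. This fails: take s = 1. Then 1³ = 1 ≡ 1 (mod 7), yet 1 ≡ 1 (mod 7), not 2.

(⇒) holds; (⇐) fails.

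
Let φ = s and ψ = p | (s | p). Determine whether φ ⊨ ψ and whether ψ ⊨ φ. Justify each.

Not equivalent: only (⇒) holds.

(⇒) Assume the antecedent. If p is true, p | (s | p) reduces to true regardless of the other variables. If p is false, the antecedent forces (p = F, s = T), and p | (s | p) holds there. Either way p | (s | p) holds.

(⇐) This fails. Under p = T, s = F, the left side is false but the right side is true.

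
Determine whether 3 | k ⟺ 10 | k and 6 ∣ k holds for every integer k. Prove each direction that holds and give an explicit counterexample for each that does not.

Only the reverse direction holds.

Forward direction. This fails: take k = 3. Certainly 3 ∣ 3, but 10 ∤ 3.

Converse. Suppose 10 ∣ k and 6 ∣ k. Any common multiple of 10 and 6 is a multiple of their lcm; here lcm(10, 6) = 10·6/gcd(10, 6) = 60/2 = 30, so 30 ∣ k. Since 3 ∣ 30, it follows that 3 ∣ k.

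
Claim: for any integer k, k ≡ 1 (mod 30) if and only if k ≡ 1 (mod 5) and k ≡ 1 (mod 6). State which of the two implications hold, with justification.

(⇒) Suppose k ≡ 1 (mod 30); write k = 30j + 1. Since 5 ∣ 30, reducing mod 5 gives k ≡ 1 (mod 5); since 6 ∣ 30, reducing mod 6 gives k ≡ 1 (mod 6).

(⇐) Conversely, if k ≡ 1 (mod 5) and k ≡ 1 (mod 6), then by the Chinese remainder theorem k ≡ 1 (mod 30). This is exactly k ≡ 1 (mod 30).

Both implications hold.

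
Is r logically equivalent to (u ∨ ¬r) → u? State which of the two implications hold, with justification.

Forward direction. Assume the antecedent. If r is true, (u ∨ ¬r) → u reduces to true regardless of the other variables. If r is false, the antecedent cannot hold. Either way (u ∨ ¬r) → u holds.

Converse. This fails. Under r = F, u = T, the left side is false but the right side is true.

Only the forward direction holds.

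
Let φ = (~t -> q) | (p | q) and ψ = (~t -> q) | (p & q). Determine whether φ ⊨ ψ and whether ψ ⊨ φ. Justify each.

Only the converse holds.

(⇐) Assume the antecedent. If q is true, (~t -> q) | (p | q) reduces to true regardless of the other variables. If q is false, the antecedent forces (q = F, p = F, t = T) or (q = F, p = T, t = T), and (~t -> q) | (p | q) holds there. Either way (~t -> q) | (p | q) holds.

(⇒) This fails. Under q = F, p = T, t = F, the left side is true but the right side is false.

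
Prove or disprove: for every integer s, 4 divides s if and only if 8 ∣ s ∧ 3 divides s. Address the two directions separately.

Only the reverse direction holds.

[⇒] This fails: take s = 4. Certainly 4 ∣ 4, but 8 ∤ 4.

[⇐] Suppose 8 ∣ s and 3 ∣ s. Any common multiple of 8 and 3 is a multiple of their lcm; here gcd(8, 3) = 1, so lcm(8, 3) = 8·3 = 24, so 24 ∣ s. Since 4 ∣ 24, it follows that 4 ∣ s.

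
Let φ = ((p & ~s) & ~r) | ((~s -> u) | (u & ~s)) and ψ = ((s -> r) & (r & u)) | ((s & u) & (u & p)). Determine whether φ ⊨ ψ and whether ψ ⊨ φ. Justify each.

Not equivalent: only (⇐) holds.

(⇒) This fails. Under r = F, p = T, s = F, u = F, the left side is true but the right side is false.

(⇐) Assume the antecedent. If s is true, the consequent reduces to true regardless of the other variables. If s is false, the antecedent forces (r = T, p = F, s = F, u = T) or (r = T, p = T, s = F, u = T), and the consequent holds there. Either way the consequent holds.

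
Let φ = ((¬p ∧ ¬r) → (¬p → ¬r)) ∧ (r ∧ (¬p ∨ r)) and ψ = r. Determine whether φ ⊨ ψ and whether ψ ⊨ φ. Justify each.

Both directions hold; the statement is true.

(→) Assume the antecedent. If r is true, r reduces to true regardless of the other variables. If r is false, the antecedent cannot hold. Either way r holds.

(←) Assume the antecedent. If r is true, the consequent reduces to true regardless of the other variables. If r is false, the antecedent cannot hold. Either way the consequent holds.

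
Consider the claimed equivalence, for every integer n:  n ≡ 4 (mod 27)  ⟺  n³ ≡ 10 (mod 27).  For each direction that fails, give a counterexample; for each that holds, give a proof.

(⟹) Suppose n ≡ 4 (mod 27). Write n = 27j + 4. Then (27j + 4)³ = 19683j³ + 8748j² + 1296j + 64 = 27(729j³ + 324j² + 48j + 2) + 10, so n³ ≡ 10 (mod 27).

(⟸) This fails: take n = 13. Then 13³ = 2197 ≡ 10 (mod 27), yet 13 ≡ 13 (mod 27), not 4.

(⇒) holds; (⇐) fails.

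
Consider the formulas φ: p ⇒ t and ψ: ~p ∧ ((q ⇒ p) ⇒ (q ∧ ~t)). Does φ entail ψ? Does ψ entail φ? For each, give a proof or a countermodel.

(⇒) fails; (⇐) holds.

(←) Assume the antecedent. If p is true, the antecedent cannot hold. If p is false, p ⇒ t reduces to true regardless of the other variables. Either way p ⇒ t holds.

(→) This fails. Under p = F, t = F, q = F, the left side is true but the right side is false.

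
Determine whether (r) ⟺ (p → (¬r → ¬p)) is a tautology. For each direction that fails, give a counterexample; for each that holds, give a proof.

(→) Assume the antecedent. If r is true, p → (¬r → ¬p) reduces to true regardless of the other variables. If r is false, the antecedent cannot hold. Either way p → (¬r → ¬p) holds.

(←) This fails. Under r = F, p = F, the left side is false but the right side is true.

Only the forward implication holds.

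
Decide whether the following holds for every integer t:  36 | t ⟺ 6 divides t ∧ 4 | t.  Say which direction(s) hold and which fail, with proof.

(⇐) This fails: take t = 12. Both 6 ∣ 12 and 4 ∣ 12, yet 12 is not a multiple of 36 (since 12 = 0·36 + 12), so 36 ∤ 12.

(⇒) If 36 ∣ t, write t = 36q. Since 36 = 6·6, t = 6·(6q), so 6 ∣ t; and since 36 = 9·4, t = 4·(9q), so 4 ∣ t.

The forward direction holds; the converse fails.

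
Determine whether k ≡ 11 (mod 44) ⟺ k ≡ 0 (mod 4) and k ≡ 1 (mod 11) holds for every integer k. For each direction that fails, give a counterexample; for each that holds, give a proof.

(⇒) fails and (⇐) fails.

(⇒) This fails: k = 11 gives 11 ≡ 11 (mod 44) but 11 ≡ 3 (mod 4), so the conjunction on the right does not hold.

(⇐) This fails: k = 12 satisfies both congruences on the right (12 ≡ 0 mod 4 and 12 ≡ 1 mod 11) yet 12 ≡ 12 (mod 44), not 11.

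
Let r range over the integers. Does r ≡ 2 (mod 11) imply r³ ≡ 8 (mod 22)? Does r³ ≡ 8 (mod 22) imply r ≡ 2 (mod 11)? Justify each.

The forward direction fails; the converse holds.

(→) This fails: take r = 13. Then 13 ≡ 2 (mod 11), but 13³ = 2197 ≡ 19 (mod 22), not 8.

(←) Conversely, the residues r modulo 22 with r³ ≡ 8 (mod 22) are exactly {2}, and each is ≡ 2 (mod 11).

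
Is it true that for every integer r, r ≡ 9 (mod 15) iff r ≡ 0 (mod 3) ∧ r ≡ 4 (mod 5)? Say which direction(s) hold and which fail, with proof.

Both directions hold; the statement is true.

(⇒) Suppose r ≡ 9 (mod 15); write r = 15j + 9. Since 3 ∣ 15, reducing mod 3 gives r ≡ 9 ≡ 0 (mod 3); since 5 ∣ 15, reducing mod 5 gives r ≡ 9 ≡ 4 (mod 5).

(⇐) Conversely, if r ≡ 0 (mod 3) and r ≡ 4 (mod 5), then by the Chinese remainder theorem r ≡ 9 (mod 15). This is exactly r ≡ 9 (mod 15).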